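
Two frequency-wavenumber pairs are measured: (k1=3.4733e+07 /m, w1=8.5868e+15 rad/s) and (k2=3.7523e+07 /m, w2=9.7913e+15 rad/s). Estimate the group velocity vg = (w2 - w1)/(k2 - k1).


vg = (w2 - w1) / (k2 - k1)
= (9.7913e+15 - 8.5868e+15) / (3.7523e+07 - 3.4733e+07)
= 1.2045e+15 / 2.7900e+06
= 4.3172e+08 m/s

4.3172e+08


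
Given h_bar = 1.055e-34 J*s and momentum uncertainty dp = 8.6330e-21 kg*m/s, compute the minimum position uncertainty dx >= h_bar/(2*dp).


dx = h_bar / (2 * dp)
= 1.055e-34 / (2 * 8.6330e-21)
= 1.055e-34 / 1.7266e-20
= 6.1103e-15 m

6.1103e-15


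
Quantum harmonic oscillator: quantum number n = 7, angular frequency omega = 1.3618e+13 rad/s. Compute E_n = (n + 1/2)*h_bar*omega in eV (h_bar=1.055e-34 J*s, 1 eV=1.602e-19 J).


E = (n + 1/2) * h_bar * omega
= (7 + 0.5) * 1.055e-34 * 1.3618e+13
= 7.5 * 1.4367e-21
= 1.0775e-20 J
= 0.0673 eV

0.0673


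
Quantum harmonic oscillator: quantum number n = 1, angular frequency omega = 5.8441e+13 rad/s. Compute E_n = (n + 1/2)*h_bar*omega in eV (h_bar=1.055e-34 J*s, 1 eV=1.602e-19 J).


E = (n + 1/2) * h_bar * omega
= (1 + 0.5) * 1.055e-34 * 5.8441e+13
= 1.5 * 6.1655e-21
= 9.2483e-21 J
= 0.0577 eV

0.0577


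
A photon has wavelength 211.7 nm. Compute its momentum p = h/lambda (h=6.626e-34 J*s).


p = h / lambda
= 6.626e-34 / (211.7e-9)
= 6.626e-34 / 2.1170e-07
= 3.1299e-27 kg*m/s

3.1299e-27


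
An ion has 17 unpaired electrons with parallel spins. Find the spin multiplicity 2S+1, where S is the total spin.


Total spin S = N * (1/2) = 17 * 0.5 = 8.5
Spin multiplicity = 2S + 1
= 2 * 8.5 + 1
= 18

18


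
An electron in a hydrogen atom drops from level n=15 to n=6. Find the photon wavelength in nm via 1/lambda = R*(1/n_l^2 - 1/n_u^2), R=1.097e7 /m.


1/lambda = R * (1/n_l^2 - 1/n_u^2)
= 1.097e7 * (1/6^2 - 1/15^2)
= 1.097e7 * (0.027778 - 0.004444)
= 1.097e7 * 0.023333
= 2.5597e+05 /m
lambda = 1 / 2.5597e+05 = 3906.7587 nm

3906.7587


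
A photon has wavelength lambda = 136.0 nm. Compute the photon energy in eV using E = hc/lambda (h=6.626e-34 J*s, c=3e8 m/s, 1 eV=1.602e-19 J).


E = hc / lambda
= (6.626e-34)(3e8) / (136.0e-9)
= 1.9878e-25 / 1.3600e-07
= 1.4616e-18 J
Converting to eV: 1.4616e-18 / 1.602e-19
= 9.1237 eV

9.1237


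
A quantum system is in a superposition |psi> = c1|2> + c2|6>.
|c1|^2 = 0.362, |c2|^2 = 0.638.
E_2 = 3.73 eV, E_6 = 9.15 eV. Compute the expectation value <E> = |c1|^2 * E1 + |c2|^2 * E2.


<E> = |c1|^2 * E1 + |c2|^2 * E2
= 0.362 * 3.73 + 0.638 * 9.15
= 1.3503 + 5.8377
= 7.188 eV

7.188


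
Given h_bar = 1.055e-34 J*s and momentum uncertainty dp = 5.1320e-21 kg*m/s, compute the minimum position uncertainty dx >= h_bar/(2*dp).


dx = h_bar / (2 * dp)
= 1.055e-34 / (2 * 5.1320e-21)
= 1.055e-34 / 1.0264e-20
= 1.0279e-14 m

1.0279e-14


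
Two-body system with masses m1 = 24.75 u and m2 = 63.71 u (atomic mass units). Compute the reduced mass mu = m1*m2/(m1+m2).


mu = m1 * m2 / (m1 + m2)
= 24.75 * 63.71 / (24.75 + 63.71)
= 1576.8225 / 88.46
= 17.8253 u

17.8253


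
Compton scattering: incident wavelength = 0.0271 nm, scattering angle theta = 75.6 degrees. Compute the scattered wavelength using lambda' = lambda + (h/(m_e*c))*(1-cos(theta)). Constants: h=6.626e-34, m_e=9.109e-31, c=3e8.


Compton wavelength: h/(m_e*c) = 2.4247e-12 m
d_lambda = 2.4247e-12 * (1 - cos(75.6 deg))
= 2.4247e-12 * 0.75131
= 1.8217e-12 m = 0.001822 nm
lambda' = 0.0271 + 0.001822
= 0.028922 nm

0.028922


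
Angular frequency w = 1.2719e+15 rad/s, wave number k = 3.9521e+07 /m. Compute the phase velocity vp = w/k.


vp = w / k
= 1.2719e+15 / 3.9521e+07
= 3.2183e+07 m/s

3.2183e+07


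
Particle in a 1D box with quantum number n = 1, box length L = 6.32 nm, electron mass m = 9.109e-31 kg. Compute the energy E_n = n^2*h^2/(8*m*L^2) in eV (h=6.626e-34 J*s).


E = n^2 * h^2 / (8 * m * L^2)
= 1^2 * (6.626e-34)^2 / (8 * 9.109e-31 * (6.32e-9)^2)
= 1 * 4.3904e-67 / (8 * 9.109e-31 * 3.9942e-17)
= 1.5084e-21 J
= 0.0094 eV

0.0094


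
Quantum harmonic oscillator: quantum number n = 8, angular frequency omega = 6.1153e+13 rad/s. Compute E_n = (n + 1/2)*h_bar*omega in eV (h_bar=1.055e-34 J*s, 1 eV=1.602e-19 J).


E = (n + 1/2) * h_bar * omega
= (8 + 0.5) * 1.055e-34 * 6.1153e+13
= 8.5 * 6.4516e-21
= 5.4839e-20 J
= 0.3423 eV

0.3423


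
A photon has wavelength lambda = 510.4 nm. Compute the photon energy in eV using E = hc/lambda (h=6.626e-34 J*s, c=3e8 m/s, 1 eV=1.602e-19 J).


E = hc / lambda
= (6.626e-34)(3e8) / (510.4e-9)
= 1.9878e-25 / 5.1040e-07
= 3.8946e-19 J
Converting to eV: 3.8946e-19 / 1.602e-19
= 2.4311 eV

2.4311


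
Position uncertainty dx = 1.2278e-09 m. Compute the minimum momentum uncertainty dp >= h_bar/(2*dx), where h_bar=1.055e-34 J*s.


dp = h_bar / (2 * dx)
= 1.055e-34 / (2 * 1.2278e-09)
= 1.055e-34 / 2.4556e-09
= 4.2963e-26 kg*m/s

4.2963e-26


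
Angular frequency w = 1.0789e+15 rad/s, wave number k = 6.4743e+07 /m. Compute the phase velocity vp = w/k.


vp = w / k
= 1.0789e+15 / 6.4743e+07
= 1.6664e+07 m/s

1.6664e+07


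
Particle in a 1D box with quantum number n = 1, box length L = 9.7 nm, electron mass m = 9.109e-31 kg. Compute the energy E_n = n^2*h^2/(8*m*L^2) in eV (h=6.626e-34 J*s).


E = n^2 * h^2 / (8 * m * L^2)
= 1^2 * (6.626e-34)^2 / (8 * 9.109e-31 * (9.7e-9)^2)
= 1 * 4.3904e-67 / (8 * 9.109e-31 * 9.4090e-17)
= 6.4032e-22 J
= 0.004 eV

0.004


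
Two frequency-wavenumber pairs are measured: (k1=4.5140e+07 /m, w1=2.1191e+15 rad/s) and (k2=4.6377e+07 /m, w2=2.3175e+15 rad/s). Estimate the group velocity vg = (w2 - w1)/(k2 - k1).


vg = (w2 - w1) / (k2 - k1)
= (2.3175e+15 - 2.1191e+15) / (4.6377e+07 - 4.5140e+07)
= 1.9840e+14 / 1.2370e+06
= 1.6039e+08 m/s

1.6039e+08


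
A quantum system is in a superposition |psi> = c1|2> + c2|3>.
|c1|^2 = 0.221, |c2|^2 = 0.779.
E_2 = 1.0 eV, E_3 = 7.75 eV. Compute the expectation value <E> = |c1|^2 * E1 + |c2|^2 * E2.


<E> = |c1|^2 * E1 + |c2|^2 * E2
= 0.221 * 1.0 + 0.779 * 7.75
= 0.221 + 6.0373
= 6.2583 eV

6.2583


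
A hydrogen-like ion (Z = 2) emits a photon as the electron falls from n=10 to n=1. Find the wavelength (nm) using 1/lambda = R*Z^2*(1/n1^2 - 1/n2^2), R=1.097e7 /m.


1/lambda = R * Z^2 * (1/n1^2 - 1/n2^2)
= 1.097e7 * 2^2 * (1/1^2 - 1/10^2)
= 1.097e7 * 4 * (1.0 - 0.01)
= 4.3441e+07 /m
lambda = 1 / 4.3441e+07
= 23.0196 nm

23.0196


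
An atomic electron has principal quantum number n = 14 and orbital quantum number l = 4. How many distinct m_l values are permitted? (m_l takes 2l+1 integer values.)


m_l ranges from -l to +l in integer steps
So m_l goes from -4 to +4
Count = 2l + 1 = 2*4 + 1
= 9

9


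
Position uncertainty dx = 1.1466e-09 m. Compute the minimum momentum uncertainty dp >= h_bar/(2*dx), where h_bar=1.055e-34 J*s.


dp = h_bar / (2 * dx)
= 1.055e-34 / (2 * 1.1466e-09)
= 1.055e-34 / 2.2932e-09
= 4.6006e-26 kg*m/s

4.6006e-26


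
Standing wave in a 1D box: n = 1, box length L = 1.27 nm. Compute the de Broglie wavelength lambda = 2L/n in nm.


lambda = 2L / n
= 2 * 1.27 / 1
= 2.54 / 1
= 2.54 nm

2.54


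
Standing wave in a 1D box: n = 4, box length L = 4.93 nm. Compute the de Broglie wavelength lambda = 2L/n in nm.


lambda = 2L / n
= 2 * 4.93 / 4
= 9.86 / 4
= 2.465 nm

2.465


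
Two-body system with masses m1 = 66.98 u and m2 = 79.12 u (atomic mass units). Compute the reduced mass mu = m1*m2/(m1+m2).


mu = m1 * m2 / (m1 + m2)
= 66.98 * 79.12 / (66.98 + 79.12)
= 5299.4576 / 146.1
= 36.2728 u

36.2728


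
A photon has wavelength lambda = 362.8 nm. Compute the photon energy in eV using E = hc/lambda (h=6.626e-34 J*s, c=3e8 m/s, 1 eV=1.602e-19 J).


E = hc / lambda
= (6.626e-34)(3e8) / (362.8e-9)
= 1.9878e-25 / 3.6280e-07
= 5.4791e-19 J
Converting to eV: 5.4791e-19 / 1.602e-19
= 3.4201 eV

3.4201


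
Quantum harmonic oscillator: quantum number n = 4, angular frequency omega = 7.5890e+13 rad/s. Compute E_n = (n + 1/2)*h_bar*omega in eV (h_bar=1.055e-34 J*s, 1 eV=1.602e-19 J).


E = (n + 1/2) * h_bar * omega
= (4 + 0.5) * 1.055e-34 * 7.5890e+13
= 4.5 * 8.0064e-21
= 3.6029e-20 J
= 0.2249 eV

0.2249


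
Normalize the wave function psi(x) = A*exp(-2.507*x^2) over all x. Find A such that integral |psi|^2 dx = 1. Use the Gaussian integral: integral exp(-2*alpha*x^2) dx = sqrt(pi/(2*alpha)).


integral |psi|^2 dx = A^2 * sqrt(pi/(2*alpha)) = 1
A^2 = sqrt(2*alpha/pi)
= sqrt(2 * 2.507 / pi)
= 1.263331
A = sqrt(1.263331)
= 1.124

1.124


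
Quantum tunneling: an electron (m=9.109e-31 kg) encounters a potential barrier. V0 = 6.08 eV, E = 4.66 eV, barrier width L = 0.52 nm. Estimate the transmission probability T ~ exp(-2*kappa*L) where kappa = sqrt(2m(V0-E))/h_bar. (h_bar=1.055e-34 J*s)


V0 - E = 1.42 eV = 2.2748e-19 J
kappa = sqrt(2 * m * (V0-E)) / h_bar
= sqrt(2 * 9.109e-31 * 2.2748e-19) / 1.055e-34
= 6.1020e+09 /m
2*kappa*L = 2 * 6.1020e+09 * 0.52e-9
= 6.3461
T = exp(-6.3461) = 1.753579e-03

1.753579e-03


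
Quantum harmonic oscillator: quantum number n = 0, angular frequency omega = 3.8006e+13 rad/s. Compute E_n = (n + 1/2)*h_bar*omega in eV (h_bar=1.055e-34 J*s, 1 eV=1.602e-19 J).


E = (n + 1/2) * h_bar * omega
= (0 + 0.5) * 1.055e-34 * 3.8006e+13
= 0.5 * 4.0096e-21
= 2.0048e-21 J
= 0.0125 eV

0.0125


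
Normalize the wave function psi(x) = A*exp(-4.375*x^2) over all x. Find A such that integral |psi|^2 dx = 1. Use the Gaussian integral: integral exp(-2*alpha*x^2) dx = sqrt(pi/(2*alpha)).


integral |psi|^2 dx = A^2 * sqrt(pi/(2*alpha)) = 1
A^2 = sqrt(2*alpha/pi)
= sqrt(2 * 4.375 / pi)
= 1.668895
A = sqrt(1.668895)
= 1.2919

1.2919


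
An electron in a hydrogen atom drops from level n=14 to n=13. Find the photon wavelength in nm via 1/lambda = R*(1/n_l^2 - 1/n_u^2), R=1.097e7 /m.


1/lambda = R * (1/n_l^2 - 1/n_u^2)
= 1.097e7 * (1/13^2 - 1/14^2)
= 1.097e7 * (0.005917 - 0.005102)
= 1.097e7 * 0.000815
= 8.9419e+03 /m
lambda = 1 / 8.9419e+03 = 111833.6203 nm

111833.6203


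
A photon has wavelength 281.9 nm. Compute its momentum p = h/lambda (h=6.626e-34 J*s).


p = h / lambda
= 6.626e-34 / (281.9e-9)
= 6.626e-34 / 2.8190e-07
= 2.3505e-27 kg*m/s

2.3505e-27


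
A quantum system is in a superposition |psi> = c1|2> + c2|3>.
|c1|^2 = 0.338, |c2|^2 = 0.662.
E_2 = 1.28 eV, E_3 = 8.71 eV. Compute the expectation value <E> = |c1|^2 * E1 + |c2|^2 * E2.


<E> = |c1|^2 * E1 + |c2|^2 * E2
= 0.338 * 1.28 + 0.662 * 8.71
= 0.4326 + 5.766
= 6.1987 eV

6.1987


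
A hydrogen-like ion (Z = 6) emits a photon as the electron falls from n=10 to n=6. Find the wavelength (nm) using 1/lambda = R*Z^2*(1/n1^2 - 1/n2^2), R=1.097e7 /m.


1/lambda = R * Z^2 * (1/n1^2 - 1/n2^2)
= 1.097e7 * 6^2 * (1/6^2 - 1/10^2)
= 1.097e7 * 36 * (0.027778 - 0.01)
= 7.0208e+06 /m
lambda = 1 / 7.0208e+06
= 142.4339 nm

142.4339


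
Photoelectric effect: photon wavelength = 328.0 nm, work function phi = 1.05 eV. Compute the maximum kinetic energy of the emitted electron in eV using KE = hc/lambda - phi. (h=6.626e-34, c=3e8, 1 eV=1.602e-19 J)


E_photon = hc / lambda
= (6.626e-34)(3e8) / (328.0e-9)
= 6.0604e-19 J
= 3.783 eV
KE = E_photon - phi
= 3.783 - 1.05
= 2.733 eV

2.733


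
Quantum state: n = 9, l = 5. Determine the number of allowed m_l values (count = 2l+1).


m_l ranges from -l to +l in integer steps
So m_l goes from -5 to +5
Count = 2l + 1 = 2*5 + 1
= 11

11


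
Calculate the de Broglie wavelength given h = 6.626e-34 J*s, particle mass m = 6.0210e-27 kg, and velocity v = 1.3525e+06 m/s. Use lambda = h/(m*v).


lambda = h / (m * v)
= 6.626e-34 / (6.0210e-27 * 1.3525e+06)
= 6.626e-34 / 8.1434e-21
= 8.1366e-14 m

8.1366e-14


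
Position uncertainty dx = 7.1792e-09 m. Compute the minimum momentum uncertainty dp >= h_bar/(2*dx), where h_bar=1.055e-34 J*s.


dp = h_bar / (2 * dx)
= 1.055e-34 / (2 * 7.1792e-09)
= 1.055e-34 / 1.4358e-08
= 7.3476e-27 kg*m/s

7.3476e-27


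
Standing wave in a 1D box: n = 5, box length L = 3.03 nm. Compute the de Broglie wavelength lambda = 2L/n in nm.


lambda = 2L / n
= 2 * 3.03 / 5
= 6.06 / 5
= 1.212 nm

1.212


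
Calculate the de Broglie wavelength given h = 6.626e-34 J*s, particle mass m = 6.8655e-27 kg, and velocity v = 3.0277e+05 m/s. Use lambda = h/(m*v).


lambda = h / (m * v)
= 6.626e-34 / (6.8655e-27 * 3.0277e+05)
= 6.626e-34 / 2.0787e-21
= 3.1876e-13 m

3.1876e-13


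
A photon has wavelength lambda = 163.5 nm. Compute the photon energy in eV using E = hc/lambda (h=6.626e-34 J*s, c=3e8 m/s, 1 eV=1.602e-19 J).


E = hc / lambda
= (6.626e-34)(3e8) / (163.5e-9)
= 1.9878e-25 / 1.6350e-07
= 1.2158e-18 J
Converting to eV: 1.2158e-18 / 1.602e-19
= 7.5891 eV

7.5891


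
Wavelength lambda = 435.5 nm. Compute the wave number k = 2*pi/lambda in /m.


k = 2 * pi / lambda
= 6.2832 / (435.5e-9)
= 6.2832 / 4.3550e-07
= 1.4428e+07 /m

1.4428e+07


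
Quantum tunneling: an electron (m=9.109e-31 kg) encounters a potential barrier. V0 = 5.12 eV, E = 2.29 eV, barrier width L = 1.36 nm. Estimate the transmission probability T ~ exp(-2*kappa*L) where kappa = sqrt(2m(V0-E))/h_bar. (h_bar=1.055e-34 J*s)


V0 - E = 2.83 eV = 4.5337e-19 J
kappa = sqrt(2 * m * (V0-E)) / h_bar
= sqrt(2 * 9.109e-31 * 4.5337e-19) / 1.055e-34
= 8.6143e+09 /m
2*kappa*L = 2 * 8.6143e+09 * 1.36e-9
= 23.431
T = exp(-23.431) = 6.668615e-11

6.668615e-11


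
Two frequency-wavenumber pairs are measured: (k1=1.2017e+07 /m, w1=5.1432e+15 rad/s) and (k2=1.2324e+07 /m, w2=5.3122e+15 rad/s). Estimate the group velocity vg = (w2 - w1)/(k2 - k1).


vg = (w2 - w1) / (k2 - k1)
= (5.3122e+15 - 5.1432e+15) / (1.2324e+07 - 1.2017e+07)
= 1.6900e+14 / 3.0700e+05
= 5.5049e+08 m/s

5.5049e+08


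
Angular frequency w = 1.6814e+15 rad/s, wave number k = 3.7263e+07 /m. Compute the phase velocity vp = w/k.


vp = w / k
= 1.6814e+15 / 3.7263e+07
= 4.5123e+07 m/s

4.5123e+07


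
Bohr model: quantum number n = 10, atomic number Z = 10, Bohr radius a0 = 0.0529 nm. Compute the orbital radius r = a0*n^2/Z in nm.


r = a0 * n^2 / Z
= 0.0529 * 10^2 / 10
= 0.0529 * 100 / 10
= 0.529 nm

0.529


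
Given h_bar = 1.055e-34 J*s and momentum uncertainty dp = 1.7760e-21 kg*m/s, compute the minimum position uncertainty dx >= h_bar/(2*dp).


dx = h_bar / (2 * dp)
= 1.055e-34 / (2 * 1.7760e-21)
= 1.055e-34 / 3.5520e-21
= 2.9702e-14 m

2.9702e-14


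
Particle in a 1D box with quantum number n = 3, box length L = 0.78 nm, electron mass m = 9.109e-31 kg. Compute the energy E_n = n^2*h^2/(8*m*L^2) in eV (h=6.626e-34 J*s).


E = n^2 * h^2 / (8 * m * L^2)
= 3^2 * (6.626e-34)^2 / (8 * 9.109e-31 * (0.78e-9)^2)
= 9 * 4.3904e-67 / (8 * 9.109e-31 * 6.0840e-19)
= 8.9124e-19 J
= 5.5633 eV

5.5633


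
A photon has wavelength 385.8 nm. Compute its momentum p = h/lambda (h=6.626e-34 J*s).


p = h / lambda
= 6.626e-34 / (385.8e-9)
= 6.626e-34 / 3.8580e-07
= 1.7175e-27 kg*m/s

1.7175e-27


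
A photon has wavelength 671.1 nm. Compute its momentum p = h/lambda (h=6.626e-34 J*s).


p = h / lambda
= 6.626e-34 / (671.1e-9)
= 6.626e-34 / 6.7110e-07
= 9.8733e-28 kg*m/s

9.8733e-28


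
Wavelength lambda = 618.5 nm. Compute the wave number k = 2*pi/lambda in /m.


k = 2 * pi / lambda
= 6.2832 / (618.5e-9)
= 6.2832 / 6.1850e-07
= 1.0159e+07 /m

1.0159e+07


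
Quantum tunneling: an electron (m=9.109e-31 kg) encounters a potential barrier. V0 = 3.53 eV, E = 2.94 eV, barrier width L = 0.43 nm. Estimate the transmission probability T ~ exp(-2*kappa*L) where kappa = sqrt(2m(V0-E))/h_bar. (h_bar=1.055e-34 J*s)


V0 - E = 0.59 eV = 9.4518e-20 J
kappa = sqrt(2 * m * (V0-E)) / h_bar
= sqrt(2 * 9.109e-31 * 9.4518e-20) / 1.055e-34
= 3.9333e+09 /m
2*kappa*L = 2 * 3.9333e+09 * 0.43e-9
= 3.3826
T = exp(-3.3826) = 3.395826e-02

3.395826e-02


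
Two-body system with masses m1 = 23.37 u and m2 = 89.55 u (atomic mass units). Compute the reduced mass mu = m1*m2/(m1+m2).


mu = m1 * m2 / (m1 + m2)
= 23.37 * 89.55 / (23.37 + 89.55)
= 2092.7835 / 112.92
= 18.5333 u

18.5333


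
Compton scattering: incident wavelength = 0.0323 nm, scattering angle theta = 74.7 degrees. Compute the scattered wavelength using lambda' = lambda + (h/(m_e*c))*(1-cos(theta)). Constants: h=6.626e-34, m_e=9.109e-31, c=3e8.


Compton wavelength: h/(m_e*c) = 2.4247e-12 m
d_lambda = 2.4247e-12 * (1 - cos(74.7 deg))
= 2.4247e-12 * 0.736127
= 1.7849e-12 m = 0.001785 nm
lambda' = 0.0323 + 0.001785
= 0.034085 nm

0.034085


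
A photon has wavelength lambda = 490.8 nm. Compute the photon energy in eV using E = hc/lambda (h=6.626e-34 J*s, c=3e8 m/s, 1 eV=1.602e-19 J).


E = hc / lambda
= (6.626e-34)(3e8) / (490.8e-9)
= 1.9878e-25 / 4.9080e-07
= 4.0501e-19 J
Converting to eV: 4.0501e-19 / 1.602e-19
= 2.5282 eV

2.5282


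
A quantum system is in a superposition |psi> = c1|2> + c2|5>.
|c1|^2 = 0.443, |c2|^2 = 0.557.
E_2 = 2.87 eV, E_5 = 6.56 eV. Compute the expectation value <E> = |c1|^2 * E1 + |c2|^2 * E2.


<E> = |c1|^2 * E1 + |c2|^2 * E2
= 0.443 * 2.87 + 0.557 * 6.56
= 1.2714 + 3.6539
= 4.9253 eV

4.9253


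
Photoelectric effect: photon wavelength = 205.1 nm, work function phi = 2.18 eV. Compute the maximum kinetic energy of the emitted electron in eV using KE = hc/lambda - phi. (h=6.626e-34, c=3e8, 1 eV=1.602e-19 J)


E_photon = hc / lambda
= (6.626e-34)(3e8) / (205.1e-9)
= 9.6919e-19 J
= 6.0498 eV
KE = E_photon - phi
= 6.0498 - 2.18
= 3.8698 eV

3.8698


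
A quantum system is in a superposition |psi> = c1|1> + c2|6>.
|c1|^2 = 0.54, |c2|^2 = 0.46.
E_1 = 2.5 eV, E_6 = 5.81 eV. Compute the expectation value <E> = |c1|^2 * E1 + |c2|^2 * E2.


<E> = |c1|^2 * E1 + |c2|^2 * E2
= 0.54 * 2.5 + 0.46 * 5.81
= 1.35 + 2.6726
= 4.0226 eV

4.0226


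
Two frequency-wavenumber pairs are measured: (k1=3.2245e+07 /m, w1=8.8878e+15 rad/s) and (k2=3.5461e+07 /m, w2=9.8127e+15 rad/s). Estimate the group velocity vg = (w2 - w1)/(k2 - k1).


vg = (w2 - w1) / (k2 - k1)
= (9.8127e+15 - 8.8878e+15) / (3.5461e+07 - 3.2245e+07)
= 9.2490e+14 / 3.2160e+06
= 2.8759e+08 m/s

2.8759e+08


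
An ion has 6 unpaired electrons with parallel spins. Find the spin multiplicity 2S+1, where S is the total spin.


Total spin S = N * (1/2) = 6 * 0.5 = 3.0
Spin multiplicity = 2S + 1
= 2 * 3.0 + 1
= 7

7


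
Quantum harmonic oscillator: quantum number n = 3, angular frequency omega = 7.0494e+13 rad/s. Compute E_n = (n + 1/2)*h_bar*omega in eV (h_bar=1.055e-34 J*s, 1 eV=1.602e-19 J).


E = (n + 1/2) * h_bar * omega
= (3 + 0.5) * 1.055e-34 * 7.0494e+13
= 3.5 * 7.4371e-21
= 2.6030e-20 J
= 0.1625 eV

0.1625


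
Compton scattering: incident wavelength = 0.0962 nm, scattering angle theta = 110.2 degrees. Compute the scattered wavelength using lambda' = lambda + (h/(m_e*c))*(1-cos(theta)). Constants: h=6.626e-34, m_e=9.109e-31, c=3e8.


Compton wavelength: h/(m_e*c) = 2.4247e-12 m
d_lambda = 2.4247e-12 * (1 - cos(110.2 deg))
= 2.4247e-12 * 1.345298
= 3.2620e-12 m = 0.003262 nm
lambda' = 0.0962 + 0.003262
= 0.099462 nm

0.099462


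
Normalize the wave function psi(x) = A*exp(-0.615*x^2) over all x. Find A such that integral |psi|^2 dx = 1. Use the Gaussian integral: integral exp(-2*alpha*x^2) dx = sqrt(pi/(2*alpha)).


integral |psi|^2 dx = A^2 * sqrt(pi/(2*alpha)) = 1
A^2 = sqrt(2*alpha/pi)
= sqrt(2 * 0.615 / pi)
= 0.625717
A = sqrt(0.625717)
= 0.791

0.791


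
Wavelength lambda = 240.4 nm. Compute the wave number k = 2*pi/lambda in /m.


k = 2 * pi / lambda
= 6.2832 / (240.4e-9)
= 6.2832 / 2.4040e-07
= 2.6136e+07 /m

2.6136e+07


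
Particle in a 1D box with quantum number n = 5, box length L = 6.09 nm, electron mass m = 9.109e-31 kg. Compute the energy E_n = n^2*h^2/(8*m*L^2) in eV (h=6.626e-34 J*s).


E = n^2 * h^2 / (8 * m * L^2)
= 5^2 * (6.626e-34)^2 / (8 * 9.109e-31 * (6.09e-9)^2)
= 25 * 4.3904e-67 / (8 * 9.109e-31 * 3.7088e-17)
= 4.0611e-20 J
= 0.2535 eV

0.2535


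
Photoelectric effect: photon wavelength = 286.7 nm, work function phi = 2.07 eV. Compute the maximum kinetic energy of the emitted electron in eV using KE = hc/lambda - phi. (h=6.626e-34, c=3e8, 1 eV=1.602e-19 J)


E_photon = hc / lambda
= (6.626e-34)(3e8) / (286.7e-9)
= 6.9334e-19 J
= 4.328 eV
KE = E_photon - phi
= 4.328 - 2.07
= 2.258 eV

2.258


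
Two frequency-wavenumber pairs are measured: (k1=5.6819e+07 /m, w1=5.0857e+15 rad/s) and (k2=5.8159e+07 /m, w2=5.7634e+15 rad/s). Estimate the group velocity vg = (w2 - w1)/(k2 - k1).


vg = (w2 - w1) / (k2 - k1)
= (5.7634e+15 - 5.0857e+15) / (5.8159e+07 - 5.6819e+07)
= 6.7770e+14 / 1.3400e+06
= 5.0575e+08 m/s

5.0575e+08


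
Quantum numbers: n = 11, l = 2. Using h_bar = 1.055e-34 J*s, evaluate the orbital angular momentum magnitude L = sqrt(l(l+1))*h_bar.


L = sqrt(l*(l+1)) * h_bar
= sqrt(2 * 3) * 1.055e-34
= sqrt(6) * 1.055e-34
= 2.4495 * 1.055e-34
= 2.5842e-34 J*s

2.5842e-34


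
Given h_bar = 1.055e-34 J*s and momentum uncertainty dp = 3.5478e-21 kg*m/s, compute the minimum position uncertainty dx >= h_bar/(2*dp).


dx = h_bar / (2 * dp)
= 1.055e-34 / (2 * 3.5478e-21)
= 1.055e-34 / 7.0956e-21
= 1.4868e-14 m

1.4868e-14


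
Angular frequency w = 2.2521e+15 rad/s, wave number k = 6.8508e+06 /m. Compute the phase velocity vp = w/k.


vp = w / k
= 2.2521e+15 / 6.8508e+06
= 3.2874e+08 m/s

3.2874e+08


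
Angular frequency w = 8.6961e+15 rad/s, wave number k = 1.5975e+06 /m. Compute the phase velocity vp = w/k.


vp = w / k
= 8.6961e+15 / 1.5975e+06
= 5.4436e+09 m/s

5.4436e+09


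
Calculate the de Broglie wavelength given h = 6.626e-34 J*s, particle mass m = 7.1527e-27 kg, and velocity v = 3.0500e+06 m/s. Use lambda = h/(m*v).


lambda = h / (m * v)
= 6.626e-34 / (7.1527e-27 * 3.0500e+06)
= 6.626e-34 / 2.1816e-20
= 3.0373e-14 m

3.0373e-14


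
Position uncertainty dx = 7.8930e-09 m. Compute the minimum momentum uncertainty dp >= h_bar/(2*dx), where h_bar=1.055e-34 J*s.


dp = h_bar / (2 * dx)
= 1.055e-34 / (2 * 7.8930e-09)
= 1.055e-34 / 1.5786e-08
= 6.6831e-27 kg*m/s

6.6831e-27


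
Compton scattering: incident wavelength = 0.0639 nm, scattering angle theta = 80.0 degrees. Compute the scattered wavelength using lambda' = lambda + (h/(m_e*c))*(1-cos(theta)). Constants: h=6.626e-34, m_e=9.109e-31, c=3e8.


Compton wavelength: h/(m_e*c) = 2.4247e-12 m
d_lambda = 2.4247e-12 * (1 - cos(80.0 deg))
= 2.4247e-12 * 0.826352
= 2.0037e-12 m = 0.002004 nm
lambda' = 0.0639 + 0.002004
= 0.065904 nm

0.065904


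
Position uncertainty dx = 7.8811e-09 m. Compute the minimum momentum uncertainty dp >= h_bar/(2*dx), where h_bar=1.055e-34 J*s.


dp = h_bar / (2 * dx)
= 1.055e-34 / (2 * 7.8811e-09)
= 1.055e-34 / 1.5762e-08
= 6.6932e-27 kg*m/s

6.6932e-27


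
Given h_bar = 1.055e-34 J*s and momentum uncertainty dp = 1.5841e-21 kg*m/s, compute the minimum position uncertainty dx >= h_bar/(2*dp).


dx = h_bar / (2 * dp)
= 1.055e-34 / (2 * 1.5841e-21)
= 1.055e-34 / 3.1682e-21
= 3.3300e-14 m

3.3300e-14


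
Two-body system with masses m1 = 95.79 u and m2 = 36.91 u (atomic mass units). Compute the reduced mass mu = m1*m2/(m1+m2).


mu = m1 * m2 / (m1 + m2)
= 95.79 * 36.91 / (95.79 + 36.91)
= 3535.6089 / 132.7
= 26.6436 u

26.6436


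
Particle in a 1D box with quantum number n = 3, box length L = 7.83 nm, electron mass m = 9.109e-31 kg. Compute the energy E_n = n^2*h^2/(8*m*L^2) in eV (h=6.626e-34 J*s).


E = n^2 * h^2 / (8 * m * L^2)
= 3^2 * (6.626e-34)^2 / (8 * 9.109e-31 * (7.83e-9)^2)
= 9 * 4.3904e-67 / (8 * 9.109e-31 * 6.1309e-17)
= 8.8443e-21 J
= 0.0552 eV

0.0552


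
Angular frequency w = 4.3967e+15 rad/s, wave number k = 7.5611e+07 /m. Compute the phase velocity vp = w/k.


vp = w / k
= 4.3967e+15 / 7.5611e+07
= 5.8149e+07 m/s

5.8149e+07


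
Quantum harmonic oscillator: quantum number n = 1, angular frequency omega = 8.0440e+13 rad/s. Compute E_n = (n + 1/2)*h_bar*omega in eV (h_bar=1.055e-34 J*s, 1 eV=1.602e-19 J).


E = (n + 1/2) * h_bar * omega
= (1 + 0.5) * 1.055e-34 * 8.0440e+13
= 1.5 * 8.4864e-21
= 1.2730e-20 J
= 0.0795 eV

0.0795


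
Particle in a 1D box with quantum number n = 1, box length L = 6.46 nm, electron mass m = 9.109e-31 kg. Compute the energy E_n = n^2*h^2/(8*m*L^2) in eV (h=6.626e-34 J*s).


E = n^2 * h^2 / (8 * m * L^2)
= 1^2 * (6.626e-34)^2 / (8 * 9.109e-31 * (6.46e-9)^2)
= 1 * 4.3904e-67 / (8 * 9.109e-31 * 4.1732e-17)
= 1.4437e-21 J
= 0.009 eV

0.009


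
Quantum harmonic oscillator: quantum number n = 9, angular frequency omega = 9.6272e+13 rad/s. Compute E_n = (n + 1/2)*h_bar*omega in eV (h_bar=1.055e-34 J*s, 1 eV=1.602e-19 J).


E = (n + 1/2) * h_bar * omega
= (9 + 0.5) * 1.055e-34 * 9.6272e+13
= 9.5 * 1.0157e-20
= 9.6489e-20 J
= 0.6023 eV

0.6023


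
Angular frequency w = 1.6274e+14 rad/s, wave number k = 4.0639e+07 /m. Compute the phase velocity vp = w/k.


vp = w / k
= 1.6274e+14 / 4.0639e+07
= 4.0045e+06 m/s

4.0045e+06


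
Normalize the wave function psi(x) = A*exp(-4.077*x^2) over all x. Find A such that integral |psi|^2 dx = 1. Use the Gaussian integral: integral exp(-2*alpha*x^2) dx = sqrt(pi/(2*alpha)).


integral |psi|^2 dx = A^2 * sqrt(pi/(2*alpha)) = 1
A^2 = sqrt(2*alpha/pi)
= sqrt(2 * 4.077 / pi)
= 1.611055
A = sqrt(1.611055)
= 1.2693

1.2693


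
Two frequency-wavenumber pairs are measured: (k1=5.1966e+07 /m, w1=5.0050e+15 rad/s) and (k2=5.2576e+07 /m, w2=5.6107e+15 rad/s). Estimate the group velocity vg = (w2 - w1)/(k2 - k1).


vg = (w2 - w1) / (k2 - k1)
= (5.6107e+15 - 5.0050e+15) / (5.2576e+07 - 5.1966e+07)
= 6.0570e+14 / 6.1000e+05
= 9.9295e+08 m/s

9.9295e+08


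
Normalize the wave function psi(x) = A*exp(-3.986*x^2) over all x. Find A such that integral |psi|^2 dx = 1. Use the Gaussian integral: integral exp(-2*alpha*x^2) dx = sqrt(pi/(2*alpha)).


integral |psi|^2 dx = A^2 * sqrt(pi/(2*alpha)) = 1
A^2 = sqrt(2*alpha/pi)
= sqrt(2 * 3.986 / pi)
= 1.592974
A = sqrt(1.592974)
= 1.2621

1.2621


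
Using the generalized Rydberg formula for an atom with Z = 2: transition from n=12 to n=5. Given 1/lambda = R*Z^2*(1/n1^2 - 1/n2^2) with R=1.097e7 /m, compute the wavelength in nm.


1/lambda = R * Z^2 * (1/n1^2 - 1/n2^2)
= 1.097e7 * 2^2 * (1/5^2 - 1/12^2)
= 1.097e7 * 4 * (0.04 - 0.006944)
= 1.4505e+06 /m
lambda = 1 / 1.4505e+06
= 689.428 nm

689.428


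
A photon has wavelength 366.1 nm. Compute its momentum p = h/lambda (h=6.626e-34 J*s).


p = h / lambda
= 6.626e-34 / (366.1e-9)
= 6.626e-34 / 3.6610e-07
= 1.8099e-27 kg*m/s

1.8099e-27


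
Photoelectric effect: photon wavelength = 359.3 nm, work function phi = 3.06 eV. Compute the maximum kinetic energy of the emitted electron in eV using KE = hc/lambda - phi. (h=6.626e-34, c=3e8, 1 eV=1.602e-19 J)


E_photon = hc / lambda
= (6.626e-34)(3e8) / (359.3e-9)
= 5.5324e-19 J
= 3.4534 eV
KE = E_photon - phi
= 3.4534 - 3.06
= 0.3934 eV

0.3934


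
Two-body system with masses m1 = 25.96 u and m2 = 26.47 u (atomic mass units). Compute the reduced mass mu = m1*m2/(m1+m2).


mu = m1 * m2 / (m1 + m2)
= 25.96 * 26.47 / (25.96 + 26.47)
= 687.1612 / 52.43
= 13.1063 u

13.1063


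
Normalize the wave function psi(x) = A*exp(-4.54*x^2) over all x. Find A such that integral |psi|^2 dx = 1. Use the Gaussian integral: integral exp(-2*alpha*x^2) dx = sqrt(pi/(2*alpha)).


integral |psi|^2 dx = A^2 * sqrt(pi/(2*alpha)) = 1
A^2 = sqrt(2*alpha/pi)
= sqrt(2 * 4.54 / pi)
= 1.700075
A = sqrt(1.700075)
= 1.3039

1.3039


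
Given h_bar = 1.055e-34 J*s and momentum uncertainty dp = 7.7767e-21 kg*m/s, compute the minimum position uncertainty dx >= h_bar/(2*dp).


dx = h_bar / (2 * dp)
= 1.055e-34 / (2 * 7.7767e-21)
= 1.055e-34 / 1.5553e-20
= 6.7831e-15 m

6.7831e-15


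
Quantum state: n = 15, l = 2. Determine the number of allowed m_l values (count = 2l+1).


m_l ranges from -l to +l in integer steps
So m_l goes from -2 to +2
Count = 2l + 1 = 2*2 + 1
= 5

5


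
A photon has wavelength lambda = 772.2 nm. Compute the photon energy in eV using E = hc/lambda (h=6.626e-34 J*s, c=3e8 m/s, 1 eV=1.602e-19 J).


E = hc / lambda
= (6.626e-34)(3e8) / (772.2e-9)
= 1.9878e-25 / 7.7220e-07
= 2.5742e-19 J
Converting to eV: 2.5742e-19 / 1.602e-19
= 1.6069 eV

1.6069


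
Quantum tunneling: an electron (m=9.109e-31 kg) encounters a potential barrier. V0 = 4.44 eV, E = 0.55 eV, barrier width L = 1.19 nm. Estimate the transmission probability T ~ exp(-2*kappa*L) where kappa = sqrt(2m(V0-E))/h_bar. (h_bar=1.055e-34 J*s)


V0 - E = 3.89 eV = 6.2318e-19 J
kappa = sqrt(2 * m * (V0-E)) / h_bar
= sqrt(2 * 9.109e-31 * 6.2318e-19) / 1.055e-34
= 1.0100e+10 /m
2*kappa*L = 2 * 1.0100e+10 * 1.19e-9
= 24.037
T = exp(-24.037) = 3.637878e-11

3.637878e-11


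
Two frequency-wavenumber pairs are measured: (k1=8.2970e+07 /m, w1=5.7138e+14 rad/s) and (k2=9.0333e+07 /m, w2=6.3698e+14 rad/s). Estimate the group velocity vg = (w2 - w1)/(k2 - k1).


vg = (w2 - w1) / (k2 - k1)
= (6.3698e+14 - 5.7138e+14) / (9.0333e+07 - 8.2970e+07)
= 6.5600e+13 / 7.3630e+06
= 8.9094e+06 m/s

8.9094e+06


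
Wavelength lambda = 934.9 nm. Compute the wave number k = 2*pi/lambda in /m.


k = 2 * pi / lambda
= 6.2832 / (934.9e-9)
= 6.2832 / 9.3490e-07
= 6.7207e+06 /m

6.7207e+06


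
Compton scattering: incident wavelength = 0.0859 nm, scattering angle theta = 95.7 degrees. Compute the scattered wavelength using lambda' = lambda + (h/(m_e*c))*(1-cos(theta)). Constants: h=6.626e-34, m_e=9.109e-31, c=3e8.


Compton wavelength: h/(m_e*c) = 2.4247e-12 m
d_lambda = 2.4247e-12 * (1 - cos(95.7 deg))
= 2.4247e-12 * 1.09932
= 2.6655e-12 m = 0.002666 nm
lambda' = 0.0859 + 0.002666
= 0.088566 nm

0.088566


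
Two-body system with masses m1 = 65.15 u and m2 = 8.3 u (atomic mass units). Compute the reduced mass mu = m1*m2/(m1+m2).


mu = m1 * m2 / (m1 + m2)
= 65.15 * 8.3 / (65.15 + 8.3)
= 540.745 / 73.45
= 7.3621 u

7.3621


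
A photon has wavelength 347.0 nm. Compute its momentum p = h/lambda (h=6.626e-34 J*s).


p = h / lambda
= 6.626e-34 / (347.0e-9)
= 6.626e-34 / 3.4700e-07
= 1.9095e-27 kg*m/s

1.9095e-27


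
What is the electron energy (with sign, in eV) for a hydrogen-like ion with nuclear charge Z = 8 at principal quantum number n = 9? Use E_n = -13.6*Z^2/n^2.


E_n = -13.6 * Z^2 / n^2
= -13.6 * 8^2 / 9^2
= -13.6 * 64 / 81
= -10.7457 eV

-10.7457


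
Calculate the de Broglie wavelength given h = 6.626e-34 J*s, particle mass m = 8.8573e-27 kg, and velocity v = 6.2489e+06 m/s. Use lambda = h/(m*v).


lambda = h / (m * v)
= 6.626e-34 / (8.8573e-27 * 6.2489e+06)
= 6.626e-34 / 5.5348e-20
= 1.1971e-14 m

1.1971e-14


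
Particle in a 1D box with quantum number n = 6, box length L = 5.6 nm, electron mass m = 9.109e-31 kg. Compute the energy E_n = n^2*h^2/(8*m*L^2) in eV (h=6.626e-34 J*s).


E = n^2 * h^2 / (8 * m * L^2)
= 6^2 * (6.626e-34)^2 / (8 * 9.109e-31 * (5.6e-9)^2)
= 36 * 4.3904e-67 / (8 * 9.109e-31 * 3.1360e-17)
= 6.9162e-20 J
= 0.4317 eV

0.4317


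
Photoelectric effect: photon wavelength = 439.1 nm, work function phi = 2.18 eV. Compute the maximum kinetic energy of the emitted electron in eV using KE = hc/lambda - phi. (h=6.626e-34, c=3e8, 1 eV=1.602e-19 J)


E_photon = hc / lambda
= (6.626e-34)(3e8) / (439.1e-9)
= 4.5270e-19 J
= 2.8258 eV
KE = E_photon - phi
= 2.8258 - 2.18
= 0.6458 eV

0.6458


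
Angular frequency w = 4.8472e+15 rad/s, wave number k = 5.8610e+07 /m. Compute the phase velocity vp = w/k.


vp = w / k
= 4.8472e+15 / 5.8610e+07
= 8.2703e+07 m/s

8.2703e+07


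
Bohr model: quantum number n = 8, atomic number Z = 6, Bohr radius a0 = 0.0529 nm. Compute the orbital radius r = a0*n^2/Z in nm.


r = a0 * n^2 / Z
= 0.0529 * 8^2 / 6
= 0.0529 * 64 / 6
= 0.5643 nm

0.5643


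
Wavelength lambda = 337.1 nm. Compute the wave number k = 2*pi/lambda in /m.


k = 2 * pi / lambda
= 6.2832 / (337.1e-9)
= 6.2832 / 3.3710e-07
= 1.8639e+07 /m

1.8639e+07


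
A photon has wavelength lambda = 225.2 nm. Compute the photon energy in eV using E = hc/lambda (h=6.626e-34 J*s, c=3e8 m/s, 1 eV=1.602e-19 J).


E = hc / lambda
= (6.626e-34)(3e8) / (225.2e-9)
= 1.9878e-25 / 2.2520e-07
= 8.8268e-19 J
Converting to eV: 8.8268e-19 / 1.602e-19
= 5.5099 eV

5.5099


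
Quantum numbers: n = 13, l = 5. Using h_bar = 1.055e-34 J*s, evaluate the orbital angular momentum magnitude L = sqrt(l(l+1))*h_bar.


L = sqrt(l*(l+1)) * h_bar
= sqrt(5 * 6) * 1.055e-34
= sqrt(30) * 1.055e-34
= 5.4772 * 1.055e-34
= 5.7785e-34 J*s

5.7785e-34


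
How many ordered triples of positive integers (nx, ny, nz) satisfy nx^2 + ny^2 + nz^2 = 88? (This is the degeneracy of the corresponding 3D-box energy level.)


Enumerate all (nx, ny, nz) with nx^2 + ny^2 + nz^2 = 88:
(4,6,6)
(6,4,6)
(6,6,4)
Total degeneracy = 3

3


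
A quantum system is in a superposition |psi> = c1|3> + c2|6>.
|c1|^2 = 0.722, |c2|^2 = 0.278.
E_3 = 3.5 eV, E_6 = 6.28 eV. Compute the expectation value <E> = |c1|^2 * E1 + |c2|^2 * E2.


<E> = |c1|^2 * E1 + |c2|^2 * E2
= 0.722 * 3.5 + 0.278 * 6.28
= 2.527 + 1.7458
= 4.2728 eV

4.2728


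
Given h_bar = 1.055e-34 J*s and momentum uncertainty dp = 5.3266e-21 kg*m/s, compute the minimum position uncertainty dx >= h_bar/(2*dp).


dx = h_bar / (2 * dp)
= 1.055e-34 / (2 * 5.3266e-21)
= 1.055e-34 / 1.0653e-20
= 9.9031e-15 m

9.9031e-15


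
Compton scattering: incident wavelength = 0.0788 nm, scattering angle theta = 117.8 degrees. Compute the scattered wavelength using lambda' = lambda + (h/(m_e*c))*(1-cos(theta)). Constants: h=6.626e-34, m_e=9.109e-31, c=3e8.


Compton wavelength: h/(m_e*c) = 2.4247e-12 m
d_lambda = 2.4247e-12 * (1 - cos(117.8 deg))
= 2.4247e-12 * 1.466387
= 3.5556e-12 m = 0.003556 nm
lambda' = 0.0788 + 0.003556
= 0.082356 nm

0.082356


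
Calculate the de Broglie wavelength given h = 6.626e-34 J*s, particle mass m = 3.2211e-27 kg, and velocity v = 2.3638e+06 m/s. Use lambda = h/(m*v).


lambda = h / (m * v)
= 6.626e-34 / (3.2211e-27 * 2.3638e+06)
= 6.626e-34 / 7.6140e-21
= 8.7023e-14 m

8.7023e-14


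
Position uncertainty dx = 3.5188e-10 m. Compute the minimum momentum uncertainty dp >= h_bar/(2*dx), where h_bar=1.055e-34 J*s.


dp = h_bar / (2 * dx)
= 1.055e-34 / (2 * 3.5188e-10)
= 1.055e-34 / 7.0376e-10
= 1.4991e-25 kg*m/s

1.4991e-25


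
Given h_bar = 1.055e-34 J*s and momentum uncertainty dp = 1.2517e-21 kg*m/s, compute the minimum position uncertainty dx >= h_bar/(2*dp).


dx = h_bar / (2 * dp)
= 1.055e-34 / (2 * 1.2517e-21)
= 1.055e-34 / 2.5034e-21
= 4.2143e-14 m

4.2143e-14


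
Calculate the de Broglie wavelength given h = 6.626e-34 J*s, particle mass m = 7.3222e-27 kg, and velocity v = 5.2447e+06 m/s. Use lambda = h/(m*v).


lambda = h / (m * v)
= 6.626e-34 / (7.3222e-27 * 5.2447e+06)
= 6.626e-34 / 3.8403e-20
= 1.7254e-14 m

1.7254e-14


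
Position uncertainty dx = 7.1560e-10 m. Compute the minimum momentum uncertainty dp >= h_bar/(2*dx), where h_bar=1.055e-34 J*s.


dp = h_bar / (2 * dx)
= 1.055e-34 / (2 * 7.1560e-10)
= 1.055e-34 / 1.4312e-09
= 7.3714e-26 kg*m/s

7.3714e-26


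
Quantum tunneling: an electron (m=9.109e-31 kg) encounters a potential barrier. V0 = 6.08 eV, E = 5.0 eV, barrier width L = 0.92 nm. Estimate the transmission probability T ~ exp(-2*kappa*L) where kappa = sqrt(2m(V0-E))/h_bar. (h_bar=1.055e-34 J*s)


V0 - E = 1.08 eV = 1.7302e-19 J
kappa = sqrt(2 * m * (V0-E)) / h_bar
= sqrt(2 * 9.109e-31 * 1.7302e-19) / 1.055e-34
= 5.3216e+09 /m
2*kappa*L = 2 * 5.3216e+09 * 0.92e-9
= 9.7917
T = exp(-9.7917) = 5.591282e-05

5.591282e-05


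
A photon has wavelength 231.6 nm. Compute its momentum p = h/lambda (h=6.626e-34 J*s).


p = h / lambda
= 6.626e-34 / (231.6e-9)
= 6.626e-34 / 2.3160e-07
= 2.8610e-27 kg*m/s

2.8610e-27


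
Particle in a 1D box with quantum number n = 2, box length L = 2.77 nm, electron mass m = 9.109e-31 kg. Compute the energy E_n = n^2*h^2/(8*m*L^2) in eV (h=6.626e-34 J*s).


E = n^2 * h^2 / (8 * m * L^2)
= 2^2 * (6.626e-34)^2 / (8 * 9.109e-31 * (2.77e-9)^2)
= 4 * 4.3904e-67 / (8 * 9.109e-31 * 7.6729e-18)
= 3.1408e-20 J
= 0.1961 eV

0.1961


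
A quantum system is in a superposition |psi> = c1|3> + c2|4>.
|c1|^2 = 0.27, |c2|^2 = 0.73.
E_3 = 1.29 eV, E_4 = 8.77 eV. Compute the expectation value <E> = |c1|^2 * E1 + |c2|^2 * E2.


<E> = |c1|^2 * E1 + |c2|^2 * E2
= 0.27 * 1.29 + 0.73 * 8.77
= 0.3483 + 6.4021
= 6.7504 eV

6.7504


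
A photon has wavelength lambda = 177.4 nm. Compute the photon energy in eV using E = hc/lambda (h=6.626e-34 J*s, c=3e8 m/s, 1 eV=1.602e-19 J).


E = hc / lambda
= (6.626e-34)(3e8) / (177.4e-9)
= 1.9878e-25 / 1.7740e-07
= 1.1205e-18 J
Converting to eV: 1.1205e-18 / 1.602e-19
= 6.9945 eV

6.9945


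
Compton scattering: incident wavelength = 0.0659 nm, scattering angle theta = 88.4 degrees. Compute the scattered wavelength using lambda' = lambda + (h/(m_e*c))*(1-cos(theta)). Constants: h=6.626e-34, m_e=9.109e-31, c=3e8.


Compton wavelength: h/(m_e*c) = 2.4247e-12 m
d_lambda = 2.4247e-12 * (1 - cos(88.4 deg))
= 2.4247e-12 * 0.972078
= 2.3570e-12 m = 0.002357 nm
lambda' = 0.0659 + 0.002357
= 0.068257 nm

0.068257


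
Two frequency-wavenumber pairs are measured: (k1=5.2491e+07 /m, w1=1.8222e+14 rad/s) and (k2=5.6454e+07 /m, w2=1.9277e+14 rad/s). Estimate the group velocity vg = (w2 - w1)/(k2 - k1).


vg = (w2 - w1) / (k2 - k1)
= (1.9277e+14 - 1.8222e+14) / (5.6454e+07 - 5.2491e+07)
= 1.0550e+13 / 3.9630e+06
= 2.6621e+06 m/s

2.6621e+06


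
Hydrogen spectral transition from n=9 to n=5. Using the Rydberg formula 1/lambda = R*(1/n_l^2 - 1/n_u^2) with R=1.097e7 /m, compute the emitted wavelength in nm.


1/lambda = R * (1/n_l^2 - 1/n_u^2)
= 1.097e7 * (1/5^2 - 1/9^2)
= 1.097e7 * (0.04 - 0.012346)
= 1.097e7 * 0.027654
= 3.0337e+05 /m
lambda = 1 / 3.0337e+05 = 3296.3276 nm

3296.3276


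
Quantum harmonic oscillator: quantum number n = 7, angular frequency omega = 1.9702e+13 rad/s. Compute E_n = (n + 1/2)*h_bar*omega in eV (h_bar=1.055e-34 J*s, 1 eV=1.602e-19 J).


E = (n + 1/2) * h_bar * omega
= (7 + 0.5) * 1.055e-34 * 1.9702e+13
= 7.5 * 2.0786e-21
= 1.5589e-20 J
= 0.0973 eV

0.0973


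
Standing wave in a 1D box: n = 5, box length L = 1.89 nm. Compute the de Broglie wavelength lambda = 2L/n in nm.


lambda = 2L / n
= 2 * 1.89 / 5
= 3.78 / 5
= 0.756 nm

0.756


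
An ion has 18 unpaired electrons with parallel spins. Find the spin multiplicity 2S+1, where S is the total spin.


Total spin S = N * (1/2) = 18 * 0.5 = 9.0
Spin multiplicity = 2S + 1
= 2 * 9.0 + 1
= 19

19


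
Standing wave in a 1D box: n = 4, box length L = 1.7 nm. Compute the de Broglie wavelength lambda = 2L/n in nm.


lambda = 2L / n
= 2 * 1.7 / 4
= 3.4 / 4
= 0.85 nm

0.85


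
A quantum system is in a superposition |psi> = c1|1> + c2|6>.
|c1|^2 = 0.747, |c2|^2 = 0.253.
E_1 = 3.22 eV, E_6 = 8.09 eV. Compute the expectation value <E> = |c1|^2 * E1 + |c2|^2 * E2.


<E> = |c1|^2 * E1 + |c2|^2 * E2
= 0.747 * 3.22 + 0.253 * 8.09
= 2.4053 + 2.0468
= 4.4521 eV

4.4521


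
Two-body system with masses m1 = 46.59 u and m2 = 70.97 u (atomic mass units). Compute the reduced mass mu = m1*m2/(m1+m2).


mu = m1 * m2 / (m1 + m2)
= 46.59 * 70.97 / (46.59 + 70.97)
= 3306.4923 / 117.56
= 28.126 u

28.126


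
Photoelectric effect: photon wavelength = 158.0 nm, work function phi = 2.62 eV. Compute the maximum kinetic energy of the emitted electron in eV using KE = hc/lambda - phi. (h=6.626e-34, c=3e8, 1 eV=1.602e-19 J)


E_photon = hc / lambda
= (6.626e-34)(3e8) / (158.0e-9)
= 1.2581e-18 J
= 7.8533 eV
KE = E_photon - phi
= 7.8533 - 2.62
= 5.2333 eV

5.2333


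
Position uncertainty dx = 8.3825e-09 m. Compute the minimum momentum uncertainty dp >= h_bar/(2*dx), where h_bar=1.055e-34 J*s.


dp = h_bar / (2 * dx)
= 1.055e-34 / (2 * 8.3825e-09)
= 1.055e-34 / 1.6765e-08
= 6.2929e-27 kg*m/s

6.2929e-27


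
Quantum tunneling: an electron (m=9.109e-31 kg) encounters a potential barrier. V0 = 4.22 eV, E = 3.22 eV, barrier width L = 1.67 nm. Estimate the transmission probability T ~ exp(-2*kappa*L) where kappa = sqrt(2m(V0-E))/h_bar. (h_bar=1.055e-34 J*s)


V0 - E = 1.0 eV = 1.6020e-19 J
kappa = sqrt(2 * m * (V0-E)) / h_bar
= sqrt(2 * 9.109e-31 * 1.6020e-19) / 1.055e-34
= 5.1207e+09 /m
2*kappa*L = 2 * 5.1207e+09 * 1.67e-9
= 17.1031
T = exp(-17.1031) = 3.734262e-08

3.734262e-08
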